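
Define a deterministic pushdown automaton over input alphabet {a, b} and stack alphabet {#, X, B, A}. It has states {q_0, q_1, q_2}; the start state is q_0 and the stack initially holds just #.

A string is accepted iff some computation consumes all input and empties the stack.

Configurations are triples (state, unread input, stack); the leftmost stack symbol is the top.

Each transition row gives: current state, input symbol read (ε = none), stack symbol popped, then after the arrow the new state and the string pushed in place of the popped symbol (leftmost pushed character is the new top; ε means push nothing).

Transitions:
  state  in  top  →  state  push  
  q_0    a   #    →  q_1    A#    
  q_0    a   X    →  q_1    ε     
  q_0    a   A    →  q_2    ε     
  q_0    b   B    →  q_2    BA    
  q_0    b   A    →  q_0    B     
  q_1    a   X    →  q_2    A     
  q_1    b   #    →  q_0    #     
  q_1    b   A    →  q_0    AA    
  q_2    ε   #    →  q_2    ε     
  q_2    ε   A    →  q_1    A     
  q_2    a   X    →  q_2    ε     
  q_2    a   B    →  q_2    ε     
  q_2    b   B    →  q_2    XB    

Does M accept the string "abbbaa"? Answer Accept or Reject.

Reject

(q_0, abbbaa, #)
  read a, top #: go to q_1, push A# → (q_1, bbbaa, A#)
  read b, top A: go to q_0, push AA → (q_0, bbaa, AA#)
  read b, top A: go to q_0, push B → (q_0, baa, BA#)
  read b, top B: go to q_2, push BA → (q_2, aa, BAA#)
  read a, top B: go to q_2, push ε → (q_2, a, AA#)
  ε-move, top A: go to q_1, push A → (q_1, a, AA#)
No transition applies at (q_1, a, AA#); input not fully consumed.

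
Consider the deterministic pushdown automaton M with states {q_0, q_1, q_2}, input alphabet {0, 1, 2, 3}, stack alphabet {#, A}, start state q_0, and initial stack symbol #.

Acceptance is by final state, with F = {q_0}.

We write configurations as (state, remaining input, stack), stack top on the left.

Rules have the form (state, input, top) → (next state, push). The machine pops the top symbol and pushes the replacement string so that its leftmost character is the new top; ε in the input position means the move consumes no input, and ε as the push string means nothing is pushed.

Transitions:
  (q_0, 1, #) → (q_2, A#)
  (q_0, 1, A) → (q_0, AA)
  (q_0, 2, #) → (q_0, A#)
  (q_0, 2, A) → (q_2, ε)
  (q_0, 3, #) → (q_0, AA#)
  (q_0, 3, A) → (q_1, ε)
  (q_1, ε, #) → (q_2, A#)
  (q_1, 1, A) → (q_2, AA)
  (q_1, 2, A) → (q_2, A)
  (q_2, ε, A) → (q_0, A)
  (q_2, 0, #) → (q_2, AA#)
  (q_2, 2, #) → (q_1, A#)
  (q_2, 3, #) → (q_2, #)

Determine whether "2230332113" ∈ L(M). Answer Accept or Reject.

(q_0, 2230332113, #)
  read 2, top #: go to q_0, push A# → (q_0, 230332113, A#)
  read 2, top A: go to q_2, push ε → (q_2, 30332113, #)
  read 3, top #: go to q_2, push # → (q_2, 0332113, #)
  read 0, top #: go to q_2, push AA# → (q_2, 332113, AA#)
  ε-move, top A: go to q_0, push A → (q_0, 332113, AA#)
  read 3, top A: go to q_1, push ε → (q_1, 32113, A#)
No transition applies at (q_1, 32113, A#); input not fully consumed.

Reject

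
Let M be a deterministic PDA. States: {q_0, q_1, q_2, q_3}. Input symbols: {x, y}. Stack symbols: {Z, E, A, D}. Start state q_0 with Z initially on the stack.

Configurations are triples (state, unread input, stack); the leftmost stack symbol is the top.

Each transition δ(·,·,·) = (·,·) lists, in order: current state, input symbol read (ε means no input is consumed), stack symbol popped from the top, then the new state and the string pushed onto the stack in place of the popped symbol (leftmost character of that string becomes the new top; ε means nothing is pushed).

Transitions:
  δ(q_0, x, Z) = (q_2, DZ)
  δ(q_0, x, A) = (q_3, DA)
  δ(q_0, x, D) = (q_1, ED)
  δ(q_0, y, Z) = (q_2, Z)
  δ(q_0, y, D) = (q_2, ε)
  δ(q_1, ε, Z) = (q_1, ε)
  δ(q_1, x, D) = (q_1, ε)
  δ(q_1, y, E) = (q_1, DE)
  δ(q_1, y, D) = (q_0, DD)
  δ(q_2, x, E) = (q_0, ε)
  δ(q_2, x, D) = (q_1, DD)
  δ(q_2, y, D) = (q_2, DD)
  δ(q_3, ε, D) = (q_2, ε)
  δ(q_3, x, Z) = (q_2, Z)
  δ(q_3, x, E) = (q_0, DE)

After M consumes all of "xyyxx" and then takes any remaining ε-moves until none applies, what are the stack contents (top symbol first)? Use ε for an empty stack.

(q_0, xyyxx, Z)
  read x, top Z: go to q_2, push DZ → (q_2, yyxx, DZ)
  read y, top D: go to q_2, push DD → (q_2, yxx, DDZ)
  read y, top D: go to q_2, push DD → (q_2, xx, DDDZ)
  read x, top D: go to q_1, push DD → (q_1, x, DDDDZ)
  read x, top D: go to q_1, push ε → (q_1, ε, DDDZ)
All input consumed in state q_1 with stack DDDZ.

DDDZ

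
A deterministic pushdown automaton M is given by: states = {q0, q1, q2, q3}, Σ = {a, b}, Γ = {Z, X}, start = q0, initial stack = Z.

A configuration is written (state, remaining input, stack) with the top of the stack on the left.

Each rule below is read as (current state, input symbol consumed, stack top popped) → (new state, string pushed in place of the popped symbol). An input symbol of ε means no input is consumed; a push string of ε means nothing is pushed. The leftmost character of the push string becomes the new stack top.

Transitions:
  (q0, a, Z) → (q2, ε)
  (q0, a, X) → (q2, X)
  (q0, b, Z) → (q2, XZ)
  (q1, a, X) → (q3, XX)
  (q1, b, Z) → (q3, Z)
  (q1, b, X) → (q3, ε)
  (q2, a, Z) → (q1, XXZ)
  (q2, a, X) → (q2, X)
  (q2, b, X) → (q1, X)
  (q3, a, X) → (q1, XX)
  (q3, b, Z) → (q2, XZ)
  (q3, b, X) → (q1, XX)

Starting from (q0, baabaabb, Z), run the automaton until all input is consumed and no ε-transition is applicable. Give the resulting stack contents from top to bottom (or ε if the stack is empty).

XXXZ

(q0, baabaabb, Z)
  read b, top Z: go to q2, push XZ → (q2, aabaabb, XZ)
  read a, top X: go to q2, push X → (q2, abaabb, XZ)
  read a, top X: go to q2, push X → (q2, baabb, XZ)
  read b, top X: go to q1, push X → (q1, aabb, XZ)
  read a, top X: go to q3, push XX → (q3, abb, XXZ)
  read a, top X: go to q1, push XX → (q1, bb, XXXZ)
  read b, top X: go to q3, push ε → (q3, b, XXZ)
  read b, top X: go to q1, push XX → (q1, ε, XXXZ)
All input consumed in state q1 with stack XXXZ.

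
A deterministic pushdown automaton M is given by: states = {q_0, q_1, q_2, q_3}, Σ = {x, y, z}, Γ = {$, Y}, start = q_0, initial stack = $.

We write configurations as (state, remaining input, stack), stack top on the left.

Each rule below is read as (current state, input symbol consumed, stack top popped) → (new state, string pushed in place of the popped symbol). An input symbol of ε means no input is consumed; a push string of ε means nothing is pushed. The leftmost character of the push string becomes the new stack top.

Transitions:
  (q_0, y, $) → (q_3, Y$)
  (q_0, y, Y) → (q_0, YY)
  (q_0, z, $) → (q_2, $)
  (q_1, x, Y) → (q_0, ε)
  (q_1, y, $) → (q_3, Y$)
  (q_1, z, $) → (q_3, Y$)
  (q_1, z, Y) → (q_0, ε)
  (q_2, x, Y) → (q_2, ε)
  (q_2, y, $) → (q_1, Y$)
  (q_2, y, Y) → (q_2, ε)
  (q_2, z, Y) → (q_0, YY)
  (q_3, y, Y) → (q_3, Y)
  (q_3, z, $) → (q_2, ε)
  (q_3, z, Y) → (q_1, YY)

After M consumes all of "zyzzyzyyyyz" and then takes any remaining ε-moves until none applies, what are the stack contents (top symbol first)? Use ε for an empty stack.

(q_0, zyzzyzyyyyz, $)
  read z, top $: go to q_2, push $ → (q_2, yzzyzyyyyz, $)
  read y, top $: go to q_1, push Y$ → (q_1, zzyzyyyyz, Y$)
  read z, top Y: go to q_0, push ε → (q_0, zyzyyyyz, $)
  read z, top $: go to q_2, push $ → (q_2, yzyyyyz, $)
  read y, top $: go to q_1, push Y$ → (q_1, zyyyyz, Y$)
  read z, top Y: go to q_0, push ε → (q_0, yyyyz, $)
  read y, top $: go to q_3, push Y$ → (q_3, yyyz, Y$)
  read y, top Y: go to q_3, push Y → (q_3, yyz, Y$)
  read y, top Y: go to q_3, push Y → (q_3, yz, Y$)
  read y, top Y: go to q_3, push Y → (q_3, z, Y$)
  read z, top Y: go to q_1, push YY → (q_1, ε, YY$)
All input consumed in state q_1 with stack YY$.

YY$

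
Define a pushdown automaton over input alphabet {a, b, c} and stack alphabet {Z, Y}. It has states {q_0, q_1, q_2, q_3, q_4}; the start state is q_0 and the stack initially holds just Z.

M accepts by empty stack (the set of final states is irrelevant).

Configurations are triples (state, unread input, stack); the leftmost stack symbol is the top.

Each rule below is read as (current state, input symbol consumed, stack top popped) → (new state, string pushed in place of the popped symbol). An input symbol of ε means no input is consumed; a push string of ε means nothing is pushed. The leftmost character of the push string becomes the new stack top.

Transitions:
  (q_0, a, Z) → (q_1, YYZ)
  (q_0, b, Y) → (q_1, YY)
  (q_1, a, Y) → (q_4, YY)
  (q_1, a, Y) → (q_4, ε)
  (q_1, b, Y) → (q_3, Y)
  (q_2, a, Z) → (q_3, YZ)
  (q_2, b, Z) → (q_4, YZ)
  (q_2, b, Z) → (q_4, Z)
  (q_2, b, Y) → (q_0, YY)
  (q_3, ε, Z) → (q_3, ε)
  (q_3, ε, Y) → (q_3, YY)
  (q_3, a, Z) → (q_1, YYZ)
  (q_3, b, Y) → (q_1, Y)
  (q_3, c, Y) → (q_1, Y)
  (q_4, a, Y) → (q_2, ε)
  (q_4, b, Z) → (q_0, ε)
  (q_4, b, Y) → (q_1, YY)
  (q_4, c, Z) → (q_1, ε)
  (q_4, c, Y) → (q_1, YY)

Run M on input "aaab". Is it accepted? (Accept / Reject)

Reject

No computation consumes all input and empties the stack.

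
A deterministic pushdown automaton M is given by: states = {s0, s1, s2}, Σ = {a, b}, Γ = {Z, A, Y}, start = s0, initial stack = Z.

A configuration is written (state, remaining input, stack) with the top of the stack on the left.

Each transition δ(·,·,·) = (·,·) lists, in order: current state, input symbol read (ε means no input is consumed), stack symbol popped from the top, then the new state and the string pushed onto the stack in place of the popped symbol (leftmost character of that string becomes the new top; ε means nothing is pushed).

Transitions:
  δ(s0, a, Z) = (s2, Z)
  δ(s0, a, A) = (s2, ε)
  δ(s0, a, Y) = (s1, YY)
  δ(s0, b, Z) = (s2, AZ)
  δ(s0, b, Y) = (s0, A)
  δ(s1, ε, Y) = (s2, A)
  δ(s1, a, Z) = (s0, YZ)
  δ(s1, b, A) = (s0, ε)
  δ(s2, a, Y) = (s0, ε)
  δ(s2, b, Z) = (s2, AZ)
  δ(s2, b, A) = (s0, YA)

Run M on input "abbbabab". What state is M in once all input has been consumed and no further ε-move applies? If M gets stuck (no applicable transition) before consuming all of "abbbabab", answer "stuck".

(s0, abbbabab, Z)
  read a, top Z: go to s2, push Z → (s2, bbbabab, Z)
  read b, top Z: go to s2, push AZ → (s2, bbabab, AZ)
  read b, top A: go to s0, push YA → (s0, babab, YAZ)
  read b, top Y: go to s0, push A → (s0, abab, AAZ)
  read a, top A: go to s2, push ε → (s2, bab, AZ)
  read b, top A: go to s0, push YA → (s0, ab, YAZ)
  read a, top Y: go to s1, push YY → (s1, b, YYAZ)
  ε-move, top Y: go to s2, push A → (s2, b, AYAZ)
  read b, top A: go to s0, push YA → (s0, ε, YAYAZ)
All input consumed; M is in state s0.

s0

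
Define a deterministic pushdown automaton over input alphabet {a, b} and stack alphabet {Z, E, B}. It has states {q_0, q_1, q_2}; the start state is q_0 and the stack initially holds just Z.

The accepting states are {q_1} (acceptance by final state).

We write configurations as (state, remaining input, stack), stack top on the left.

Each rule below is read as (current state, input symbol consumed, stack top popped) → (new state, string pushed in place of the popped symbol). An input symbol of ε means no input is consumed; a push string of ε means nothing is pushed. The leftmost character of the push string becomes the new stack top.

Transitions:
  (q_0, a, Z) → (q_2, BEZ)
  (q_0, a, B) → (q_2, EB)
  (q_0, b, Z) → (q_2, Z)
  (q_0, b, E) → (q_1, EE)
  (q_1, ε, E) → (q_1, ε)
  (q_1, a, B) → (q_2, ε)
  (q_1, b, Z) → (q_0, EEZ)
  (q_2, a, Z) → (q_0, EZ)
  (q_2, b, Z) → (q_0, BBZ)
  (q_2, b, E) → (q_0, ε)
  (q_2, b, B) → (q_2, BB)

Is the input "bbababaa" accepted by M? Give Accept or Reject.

(q_0, bbababaa, Z)
  read b, top Z: go to q_2, push Z → (q_2, bababaa, Z)
  read b, top Z: go to q_0, push BBZ → (q_0, ababaa, BBZ)
  read a, top B: go to q_2, push EB → (q_2, babaa, EBBZ)
  read b, top E: go to q_0, push ε → (q_0, abaa, BBZ)
  read a, top B: go to q_2, push EB → (q_2, baa, EBBZ)
  read b, top E: go to q_0, push ε → (q_0, aa, BBZ)
  read a, top B: go to q_2, push EB → (q_2, a, EBBZ)
No transition applies at (q_2, a, EBBZ); input not fully consumed.

Reject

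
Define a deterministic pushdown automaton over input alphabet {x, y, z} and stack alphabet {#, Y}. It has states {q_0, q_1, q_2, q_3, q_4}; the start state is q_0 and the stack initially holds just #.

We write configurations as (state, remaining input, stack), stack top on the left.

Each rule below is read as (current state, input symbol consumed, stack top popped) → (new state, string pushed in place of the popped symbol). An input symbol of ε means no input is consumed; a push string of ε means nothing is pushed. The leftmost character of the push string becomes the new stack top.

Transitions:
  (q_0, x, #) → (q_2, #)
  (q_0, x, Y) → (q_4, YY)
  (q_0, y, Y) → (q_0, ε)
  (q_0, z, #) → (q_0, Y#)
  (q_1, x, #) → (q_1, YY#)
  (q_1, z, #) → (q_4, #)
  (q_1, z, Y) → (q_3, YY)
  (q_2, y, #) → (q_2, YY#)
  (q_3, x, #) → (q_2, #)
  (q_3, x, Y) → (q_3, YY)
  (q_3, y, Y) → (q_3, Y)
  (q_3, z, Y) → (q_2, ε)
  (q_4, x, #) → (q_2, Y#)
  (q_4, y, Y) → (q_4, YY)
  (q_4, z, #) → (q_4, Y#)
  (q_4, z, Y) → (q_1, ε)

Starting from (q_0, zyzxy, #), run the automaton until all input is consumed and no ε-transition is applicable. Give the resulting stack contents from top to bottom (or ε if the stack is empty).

YYY#

(q_0, zyzxy, #)
  read z, top #: go to q_0, push Y# → (q_0, yzxy, Y#)
  read y, top Y: go to q_0, push ε → (q_0, zxy, #)
  read z, top #: go to q_0, push Y# → (q_0, xy, Y#)
  read x, top Y: go to q_4, push YY → (q_4, y, YY#)
  read y, top Y: go to q_4, push YY → (q_4, ε, YYY#)
All input consumed in state q_4 with stack YYY#.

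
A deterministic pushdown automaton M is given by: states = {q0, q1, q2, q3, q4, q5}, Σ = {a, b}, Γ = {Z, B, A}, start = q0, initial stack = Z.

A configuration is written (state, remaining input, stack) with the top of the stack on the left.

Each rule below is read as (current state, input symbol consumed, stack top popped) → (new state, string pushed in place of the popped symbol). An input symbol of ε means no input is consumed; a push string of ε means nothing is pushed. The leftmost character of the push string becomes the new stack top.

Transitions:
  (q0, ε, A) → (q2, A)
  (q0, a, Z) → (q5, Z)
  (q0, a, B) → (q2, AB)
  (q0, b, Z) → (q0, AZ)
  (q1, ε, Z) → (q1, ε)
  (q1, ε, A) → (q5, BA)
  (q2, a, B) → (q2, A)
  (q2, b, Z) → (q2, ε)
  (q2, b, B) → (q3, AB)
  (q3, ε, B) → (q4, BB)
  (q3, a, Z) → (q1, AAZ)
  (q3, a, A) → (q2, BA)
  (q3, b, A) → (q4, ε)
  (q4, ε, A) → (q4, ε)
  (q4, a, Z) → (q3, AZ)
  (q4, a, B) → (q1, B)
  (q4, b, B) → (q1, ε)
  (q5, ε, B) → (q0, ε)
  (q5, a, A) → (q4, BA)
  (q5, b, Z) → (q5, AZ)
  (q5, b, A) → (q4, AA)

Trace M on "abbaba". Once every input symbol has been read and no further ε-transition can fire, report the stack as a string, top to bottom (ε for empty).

(q0, abbaba, Z)
  read a, top Z: go to q5, push Z → (q5, bbaba, Z)
  read b, top Z: go to q5, push AZ → (q5, baba, AZ)
  read b, top A: go to q4, push AA → (q4, aba, AAZ)
  ε-move, top A: go to q4, push ε → (q4, aba, AZ)
  ε-move, top A: go to q4, push ε → (q4, aba, Z)
  read a, top Z: go to q3, push AZ → (q3, ba, AZ)
  read b, top A: go to q4, push ε → (q4, a, Z)
  read a, top Z: go to q3, push AZ → (q3, ε, AZ)
All input consumed in state q3 with stack AZ.

AZ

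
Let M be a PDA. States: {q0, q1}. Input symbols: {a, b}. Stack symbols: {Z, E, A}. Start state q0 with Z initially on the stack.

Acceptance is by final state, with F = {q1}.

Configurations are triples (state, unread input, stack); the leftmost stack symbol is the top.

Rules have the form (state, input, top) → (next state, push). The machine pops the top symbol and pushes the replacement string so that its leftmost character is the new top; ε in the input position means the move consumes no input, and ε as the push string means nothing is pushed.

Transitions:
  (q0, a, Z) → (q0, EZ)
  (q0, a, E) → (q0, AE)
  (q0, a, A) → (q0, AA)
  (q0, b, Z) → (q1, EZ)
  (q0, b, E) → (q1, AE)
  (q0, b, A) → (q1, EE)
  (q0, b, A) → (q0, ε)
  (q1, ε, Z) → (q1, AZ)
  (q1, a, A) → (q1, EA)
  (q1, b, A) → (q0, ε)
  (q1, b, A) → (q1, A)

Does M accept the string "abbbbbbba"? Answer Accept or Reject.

Accept

One accepting computation: (q0, abbbbbbba, Z) ⊢ (q0, bbbbbbba, EZ) ⊢ (q1, bbbbbba, AEZ) ⊢ (q0, bbbbba, EZ) ⊢ (q1, bbbba, AEZ) ⊢ (q0, bbba, EZ) ⊢ (q1, bba, AEZ) ⊢ (q0, ba, EZ) ⊢ (q1, a, AEZ) ⊢ (q1, ε, EAEZ)
All input consumed and state q1 ∈ F.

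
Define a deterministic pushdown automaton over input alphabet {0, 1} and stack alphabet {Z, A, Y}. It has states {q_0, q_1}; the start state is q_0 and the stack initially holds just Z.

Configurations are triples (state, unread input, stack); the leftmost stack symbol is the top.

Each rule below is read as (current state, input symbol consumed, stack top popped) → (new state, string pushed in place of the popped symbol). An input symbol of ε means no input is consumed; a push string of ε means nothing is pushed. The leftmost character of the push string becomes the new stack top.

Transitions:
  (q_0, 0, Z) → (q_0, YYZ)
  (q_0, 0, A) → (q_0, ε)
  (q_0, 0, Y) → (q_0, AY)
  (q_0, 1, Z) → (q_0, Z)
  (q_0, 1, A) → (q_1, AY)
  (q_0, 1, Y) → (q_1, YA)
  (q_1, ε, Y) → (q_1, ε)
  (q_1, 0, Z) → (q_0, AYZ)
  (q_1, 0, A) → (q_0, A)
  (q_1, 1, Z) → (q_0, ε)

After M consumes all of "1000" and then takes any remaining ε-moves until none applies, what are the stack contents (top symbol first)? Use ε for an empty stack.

(q_0, 1000, Z) ⊢ (q_0, 000, Z) ⊢ (q_0, 00, YYZ) ⊢ (q_0, 0, AYYZ) ⊢ (q_0, ε, YYZ)
All input consumed in state q_0 with stack YYZ.

YYZ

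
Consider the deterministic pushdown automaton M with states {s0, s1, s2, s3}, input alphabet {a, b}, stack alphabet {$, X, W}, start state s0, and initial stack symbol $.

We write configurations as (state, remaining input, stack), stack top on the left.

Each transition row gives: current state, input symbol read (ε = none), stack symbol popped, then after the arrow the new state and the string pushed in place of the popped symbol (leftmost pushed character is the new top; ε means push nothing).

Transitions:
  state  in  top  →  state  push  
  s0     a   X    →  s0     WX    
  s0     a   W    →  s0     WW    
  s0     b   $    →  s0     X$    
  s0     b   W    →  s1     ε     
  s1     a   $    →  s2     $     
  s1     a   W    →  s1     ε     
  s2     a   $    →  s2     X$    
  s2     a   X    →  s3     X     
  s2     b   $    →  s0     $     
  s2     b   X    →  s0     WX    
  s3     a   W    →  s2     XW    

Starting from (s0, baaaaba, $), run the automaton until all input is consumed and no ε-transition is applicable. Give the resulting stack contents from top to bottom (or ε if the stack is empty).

(s0, baaaaba, $)
  read b, top $: go to s0, push X$ → (s0, aaaaba, X$)
  read a, top X: go to s0, push WX → (s0, aaaba, WX$)
  read a, top W: go to s0, push WW → (s0, aaba, WWX$)
  read a, top W: go to s0, push WW → (s0, aba, WWWX$)
  read a, top W: go to s0, push WW → (s0, ba, WWWWX$)
  read b, top W: go to s1, push ε → (s1, a, WWWX$)
  read a, top W: go to s1, push ε → (s1, ε, WWX$)
All input consumed in state s1 with stack WWX$.

WWX$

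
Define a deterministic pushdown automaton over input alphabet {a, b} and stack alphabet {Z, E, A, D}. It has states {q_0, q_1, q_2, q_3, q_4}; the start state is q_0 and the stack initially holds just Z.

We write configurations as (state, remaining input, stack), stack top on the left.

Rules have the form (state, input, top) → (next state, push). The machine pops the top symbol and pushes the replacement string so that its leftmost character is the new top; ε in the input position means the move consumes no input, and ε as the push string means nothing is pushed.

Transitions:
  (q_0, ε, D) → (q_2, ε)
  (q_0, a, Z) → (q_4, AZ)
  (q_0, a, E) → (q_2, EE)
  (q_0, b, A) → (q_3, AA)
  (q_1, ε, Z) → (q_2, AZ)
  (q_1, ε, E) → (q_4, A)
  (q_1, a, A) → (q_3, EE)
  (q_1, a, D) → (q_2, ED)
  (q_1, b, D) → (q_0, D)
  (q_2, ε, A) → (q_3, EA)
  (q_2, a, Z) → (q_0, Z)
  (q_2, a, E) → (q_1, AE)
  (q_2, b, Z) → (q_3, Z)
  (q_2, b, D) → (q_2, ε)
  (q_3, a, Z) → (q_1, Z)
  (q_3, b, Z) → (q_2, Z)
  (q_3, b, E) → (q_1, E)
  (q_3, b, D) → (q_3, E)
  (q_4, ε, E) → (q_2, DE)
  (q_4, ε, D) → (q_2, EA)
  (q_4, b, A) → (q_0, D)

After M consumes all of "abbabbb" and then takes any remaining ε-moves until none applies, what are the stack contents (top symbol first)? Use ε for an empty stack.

AAZ

(q_0, abbabbb, Z)
  read a, top Z: go to q_4, push AZ → (q_4, bbabbb, AZ)
  read b, top A: go to q_0, push D → (q_0, babbb, DZ)
  ε-move, top D: go to q_2, push ε → (q_2, babbb, Z)
  read b, top Z: go to q_3, push Z → (q_3, abbb, Z)
  read a, top Z: go to q_1, push Z → (q_1, bbb, Z)
  ε-move, top Z: go to q_2, push AZ → (q_2, bbb, AZ)
  ε-move, top A: go to q_3, push EA → (q_3, bbb, EAZ)
  read b, top E: go to q_1, push E → (q_1, bb, EAZ)
  ε-move, top E: go to q_4, push A → (q_4, bb, AAZ)
  read b, top A: go to q_0, push D → (q_0, b, DAZ)
  ε-move, top D: go to q_2, push ε → (q_2, b, AZ)
  ε-move, top A: go to q_3, push EA → (q_3, b, EAZ)
  read b, top E: go to q_1, push E → (q_1, ε, EAZ)
  ε-move, top E: go to q_4, push A → (q_4, ε, AAZ)
All input consumed in state q_4 with stack AAZ.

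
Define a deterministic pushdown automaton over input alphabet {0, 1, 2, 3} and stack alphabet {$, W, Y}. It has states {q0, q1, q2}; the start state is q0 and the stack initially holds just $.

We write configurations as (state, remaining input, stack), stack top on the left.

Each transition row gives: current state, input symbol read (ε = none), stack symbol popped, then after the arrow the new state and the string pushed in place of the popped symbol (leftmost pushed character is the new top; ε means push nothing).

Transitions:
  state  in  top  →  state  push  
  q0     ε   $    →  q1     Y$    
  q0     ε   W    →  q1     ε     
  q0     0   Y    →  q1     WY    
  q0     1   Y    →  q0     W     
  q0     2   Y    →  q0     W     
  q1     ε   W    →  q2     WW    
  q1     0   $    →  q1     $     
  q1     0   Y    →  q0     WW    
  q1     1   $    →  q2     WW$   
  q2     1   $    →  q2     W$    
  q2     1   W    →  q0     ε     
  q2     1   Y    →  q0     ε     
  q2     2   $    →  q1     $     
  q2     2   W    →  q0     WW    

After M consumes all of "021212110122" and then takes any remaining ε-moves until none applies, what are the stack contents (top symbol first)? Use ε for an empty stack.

(q0, 021212110122, $)
  ε-move, top $: go to q1, push Y$ → (q1, 021212110122, Y$)
  read 0, top Y: go to q0, push WW → (q0, 21212110122, WW$)
  ε-move, top W: go to q1, push ε → (q1, 21212110122, W$)
  ε-move, top W: go to q2, push WW → (q2, 21212110122, WW$)
  read 2, top W: go to q0, push WW → (q0, 1212110122, WWW$)
  ε-move, top W: go to q1, push ε → (q1, 1212110122, WW$)
  ε-move, top W: go to q2, push WW → (q2, 1212110122, WWW$)
  read 1, top W: go to q0, push ε → (q0, 212110122, WW$)
  ε-move, top W: go to q1, push ε → (q1, 212110122, W$)
  ε-move, top W: go to q2, push WW → (q2, 212110122, WW$)
  read 2, top W: go to q0, push WW → (q0, 12110122, WWW$)
  ε-move, top W: go to q1, push ε → (q1, 12110122, WW$)
  ε-move, top W: go to q2, push WW → (q2, 12110122, WWW$)
  read 1, top W: go to q0, push ε → (q0, 2110122, WW$)
  ε-move, top W: go to q1, push ε → (q1, 2110122, W$)
  ε-move, top W: go to q2, push WW → (q2, 2110122, WW$)
  read 2, top W: go to q0, push WW → (q0, 110122, WWW$)
  ε-move, top W: go to q1, push ε → (q1, 110122, WW$)
  ε-move, top W: go to q2, push WW → (q2, 110122, WWW$)
  read 1, top W: go to q0, push ε → (q0, 10122, WW$)
  ε-move, top W: go to q1, push ε → (q1, 10122, W$)
  ε-move, top W: go to q2, push WW → (q2, 10122, WW$)
  read 1, top W: go to q0, push ε → (q0, 0122, W$)
  ε-move, top W: go to q1, push ε → (q1, 0122, $)
  read 0, top $: go to q1, push $ → (q1, 122, $)
  read 1, top $: go to q2, push WW$ → (q2, 22, WW$)
  read 2, top W: go to q0, push WW → (q0, 2, WWW$)
  ε-move, top W: go to q1, push ε → (q1, 2, WW$)
  ε-move, top W: go to q2, push WW → (q2, 2, WWW$)
  read 2, top W: go to q0, push WW → (q0, ε, WWWW$)
  ε-move, top W: go to q1, push ε → (q1, ε, WWW$)
  ε-move, top W: go to q2, push WW → (q2, ε, WWWW$)
All input consumed in state q2 with stack WWWW$.

WWWW$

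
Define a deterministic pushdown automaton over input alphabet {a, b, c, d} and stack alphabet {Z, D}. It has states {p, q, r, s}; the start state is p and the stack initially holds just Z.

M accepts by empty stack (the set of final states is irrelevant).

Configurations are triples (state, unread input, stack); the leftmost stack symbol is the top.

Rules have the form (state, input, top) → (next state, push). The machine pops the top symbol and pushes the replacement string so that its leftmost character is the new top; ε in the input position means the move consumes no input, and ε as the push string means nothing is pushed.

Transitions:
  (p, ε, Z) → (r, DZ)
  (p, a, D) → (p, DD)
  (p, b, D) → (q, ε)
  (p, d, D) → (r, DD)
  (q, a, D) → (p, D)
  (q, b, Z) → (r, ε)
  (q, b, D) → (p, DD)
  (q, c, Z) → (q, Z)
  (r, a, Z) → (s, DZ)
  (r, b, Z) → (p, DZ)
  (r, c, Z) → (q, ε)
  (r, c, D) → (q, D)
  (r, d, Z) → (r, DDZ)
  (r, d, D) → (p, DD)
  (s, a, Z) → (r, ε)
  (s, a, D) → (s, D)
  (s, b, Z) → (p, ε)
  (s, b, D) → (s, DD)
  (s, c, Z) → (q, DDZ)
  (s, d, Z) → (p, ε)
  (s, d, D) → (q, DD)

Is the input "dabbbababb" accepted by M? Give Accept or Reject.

Accept

(p, dabbbababb, Z) ⊢ (r, dabbbababb, DZ) ⊢ (p, abbbababb, DDZ) ⊢ (p, bbbababb, DDDZ) ⊢ (q, bbababb, DDZ) ⊢ (p, bababb, DDDZ) ⊢ (q, ababb, DDZ) ⊢ (p, babb, DDZ) ⊢ (q, abb, DZ) ⊢ (p, bb, DZ) ⊢ (q, b, Z) ⊢ (r, ε, ε)
All input consumed and the stack is empty.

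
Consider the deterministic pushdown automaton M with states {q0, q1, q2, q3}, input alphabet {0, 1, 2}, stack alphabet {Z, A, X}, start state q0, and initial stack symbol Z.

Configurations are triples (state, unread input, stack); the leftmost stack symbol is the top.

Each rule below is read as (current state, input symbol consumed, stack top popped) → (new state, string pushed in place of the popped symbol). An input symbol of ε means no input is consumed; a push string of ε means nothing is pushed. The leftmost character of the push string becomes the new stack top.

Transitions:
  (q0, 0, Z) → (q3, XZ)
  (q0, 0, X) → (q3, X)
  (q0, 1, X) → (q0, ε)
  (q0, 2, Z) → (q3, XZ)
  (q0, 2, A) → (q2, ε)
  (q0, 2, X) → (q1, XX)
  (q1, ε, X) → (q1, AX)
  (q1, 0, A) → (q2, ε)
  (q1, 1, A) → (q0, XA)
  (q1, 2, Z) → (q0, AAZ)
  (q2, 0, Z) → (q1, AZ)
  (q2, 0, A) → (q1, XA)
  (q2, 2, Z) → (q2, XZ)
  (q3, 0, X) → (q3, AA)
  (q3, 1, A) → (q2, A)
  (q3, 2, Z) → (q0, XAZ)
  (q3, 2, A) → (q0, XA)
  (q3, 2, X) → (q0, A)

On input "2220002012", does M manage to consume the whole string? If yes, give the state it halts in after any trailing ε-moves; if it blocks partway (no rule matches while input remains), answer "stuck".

stuck

(q0, 2220002012, Z)
  read 2, top Z: go to q3, push XZ → (q3, 220002012, XZ)
  read 2, top X: go to q0, push A → (q0, 20002012, AZ)
  read 2, top A: go to q2, push ε → (q2, 0002012, Z)
  read 0, top Z: go to q1, push AZ → (q1, 002012, AZ)
  read 0, top A: go to q2, push ε → (q2, 02012, Z)
  read 0, top Z: go to q1, push AZ → (q1, 2012, AZ)
No transition for (q1, 2, top A); M blocks with input 2012 remaining.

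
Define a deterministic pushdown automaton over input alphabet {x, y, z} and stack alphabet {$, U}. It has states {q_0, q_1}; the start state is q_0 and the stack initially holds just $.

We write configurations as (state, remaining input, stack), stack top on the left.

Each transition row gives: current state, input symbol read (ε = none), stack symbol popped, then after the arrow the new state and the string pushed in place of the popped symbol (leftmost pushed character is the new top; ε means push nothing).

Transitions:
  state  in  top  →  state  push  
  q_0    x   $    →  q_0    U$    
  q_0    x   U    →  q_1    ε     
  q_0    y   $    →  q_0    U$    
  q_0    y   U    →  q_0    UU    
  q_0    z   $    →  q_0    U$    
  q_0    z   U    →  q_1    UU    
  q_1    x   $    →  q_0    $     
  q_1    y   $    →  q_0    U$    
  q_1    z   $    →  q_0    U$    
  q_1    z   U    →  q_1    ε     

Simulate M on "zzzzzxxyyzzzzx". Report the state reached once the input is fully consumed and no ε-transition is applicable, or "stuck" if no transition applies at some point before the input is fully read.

q_0

(q_0, zzzzzxxyyzzzzx, $)
  read z, top $: go to q_0, push U$ → (q_0, zzzzxxyyzzzzx, U$)
  read z, top U: go to q_1, push UU → (q_1, zzzxxyyzzzzx, UU$)
  read z, top U: go to q_1, push ε → (q_1, zzxxyyzzzzx, U$)
  read z, top U: go to q_1, push ε → (q_1, zxxyyzzzzx, $)
  read z, top $: go to q_0, push U$ → (q_0, xxyyzzzzx, U$)
  read x, top U: go to q_1, push ε → (q_1, xyyzzzzx, $)
  read x, top $: go to q_0, push $ → (q_0, yyzzzzx, $)
  read y, top $: go to q_0, push U$ → (q_0, yzzzzx, U$)
  read y, top U: go to q_0, push UU → (q_0, zzzzx, UU$)
  read z, top U: go to q_1, push UU → (q_1, zzzx, UUU$)
  read z, top U: go to q_1, push ε → (q_1, zzx, UU$)
  read z, top U: go to q_1, push ε → (q_1, zx, U$)
  read z, top U: go to q_1, push ε → (q_1, x, $)
  read x, top $: go to q_0, push $ → (q_0, ε, $)
All input consumed; M is in state q_0.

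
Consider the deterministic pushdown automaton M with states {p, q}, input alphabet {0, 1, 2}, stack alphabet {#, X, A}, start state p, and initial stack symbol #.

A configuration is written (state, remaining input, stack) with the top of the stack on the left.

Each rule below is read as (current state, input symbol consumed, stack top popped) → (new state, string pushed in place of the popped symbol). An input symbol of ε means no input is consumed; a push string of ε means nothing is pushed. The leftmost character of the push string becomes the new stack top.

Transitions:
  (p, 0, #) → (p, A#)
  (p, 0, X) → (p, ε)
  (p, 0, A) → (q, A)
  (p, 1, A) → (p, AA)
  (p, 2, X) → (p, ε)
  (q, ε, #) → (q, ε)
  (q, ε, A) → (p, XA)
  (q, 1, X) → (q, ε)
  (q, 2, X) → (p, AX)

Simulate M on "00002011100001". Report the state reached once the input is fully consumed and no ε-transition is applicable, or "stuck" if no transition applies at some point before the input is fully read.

stuck

(p, 00002011100001, #)
  read 0, top #: go to p, push A# → (p, 0002011100001, A#)
  read 0, top A: go to q, push A → (q, 002011100001, A#)
  ε-move, top A: go to p, push XA → (p, 002011100001, XA#)
  read 0, top X: go to p, push ε → (p, 02011100001, A#)
  read 0, top A: go to q, push A → (q, 2011100001, A#)
  ε-move, top A: go to p, push XA → (p, 2011100001, XA#)
  read 2, top X: go to p, push ε → (p, 011100001, A#)
  read 0, top A: go to q, push A → (q, 11100001, A#)
  ε-move, top A: go to p, push XA → (p, 11100001, XA#)
No transition for (p, 1, top X); M blocks with input 11100001 remaining.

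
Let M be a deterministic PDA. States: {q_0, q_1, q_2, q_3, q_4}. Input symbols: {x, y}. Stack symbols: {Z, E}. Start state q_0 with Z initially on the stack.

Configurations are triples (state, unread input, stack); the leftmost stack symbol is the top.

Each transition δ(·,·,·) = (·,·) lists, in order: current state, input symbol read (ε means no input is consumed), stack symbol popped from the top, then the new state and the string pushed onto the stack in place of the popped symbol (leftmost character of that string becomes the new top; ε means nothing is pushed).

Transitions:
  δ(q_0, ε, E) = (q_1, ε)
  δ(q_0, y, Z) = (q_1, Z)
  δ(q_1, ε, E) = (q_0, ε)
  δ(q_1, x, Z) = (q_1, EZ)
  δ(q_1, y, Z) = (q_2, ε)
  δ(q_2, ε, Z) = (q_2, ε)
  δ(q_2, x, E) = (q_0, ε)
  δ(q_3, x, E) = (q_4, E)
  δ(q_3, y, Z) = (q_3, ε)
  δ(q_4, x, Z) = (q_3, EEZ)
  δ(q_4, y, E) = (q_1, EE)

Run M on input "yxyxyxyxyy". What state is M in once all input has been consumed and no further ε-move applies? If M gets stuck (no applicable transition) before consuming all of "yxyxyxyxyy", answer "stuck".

q_2

(q_0, yxyxyxyxyy, Z)
  read y, top Z: go to q_1, push Z → (q_1, xyxyxyxyy, Z)
  read x, top Z: go to q_1, push EZ → (q_1, yxyxyxyy, EZ)
  ε-move, top E: go to q_0, push ε → (q_0, yxyxyxyy, Z)
  read y, top Z: go to q_1, push Z → (q_1, xyxyxyy, Z)
  read x, top Z: go to q_1, push EZ → (q_1, yxyxyy, EZ)
  ε-move, top E: go to q_0, push ε → (q_0, yxyxyy, Z)
  read y, top Z: go to q_1, push Z → (q_1, xyxyy, Z)
  read x, top Z: go to q_1, push EZ → (q_1, yxyy, EZ)
  ε-move, top E: go to q_0, push ε → (q_0, yxyy, Z)
  read y, top Z: go to q_1, push Z → (q_1, xyy, Z)
  read x, top Z: go to q_1, push EZ → (q_1, yy, EZ)
  ε-move, top E: go to q_0, push ε → (q_0, yy, Z)
  read y, top Z: go to q_1, push Z → (q_1, y, Z)
  read y, top Z: go to q_2, push ε → (q_2, ε, ε)
All input consumed; M is in state q_2.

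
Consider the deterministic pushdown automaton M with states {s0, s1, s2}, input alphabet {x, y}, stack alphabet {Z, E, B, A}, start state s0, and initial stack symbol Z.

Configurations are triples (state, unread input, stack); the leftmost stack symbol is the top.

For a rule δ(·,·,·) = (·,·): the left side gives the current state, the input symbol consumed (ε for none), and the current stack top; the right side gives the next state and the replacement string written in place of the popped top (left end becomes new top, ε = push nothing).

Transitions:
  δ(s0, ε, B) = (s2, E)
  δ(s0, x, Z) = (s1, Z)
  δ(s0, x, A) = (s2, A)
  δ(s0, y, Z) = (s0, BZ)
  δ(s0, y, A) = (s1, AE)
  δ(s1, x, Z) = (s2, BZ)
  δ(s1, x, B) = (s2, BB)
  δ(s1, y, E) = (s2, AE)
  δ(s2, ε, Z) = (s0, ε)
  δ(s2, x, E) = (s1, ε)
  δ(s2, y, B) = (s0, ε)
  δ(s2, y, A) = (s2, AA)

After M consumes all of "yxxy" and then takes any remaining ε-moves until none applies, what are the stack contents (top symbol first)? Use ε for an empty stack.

Z

(s0, yxxy, Z)
  read y, top Z: go to s0, push BZ → (s0, xxy, BZ)
  ε-move, top B: go to s2, push E → (s2, xxy, EZ)
  read x, top E: go to s1, push ε → (s1, xy, Z)
  read x, top Z: go to s2, push BZ → (s2, y, BZ)
  read y, top B: go to s0, push ε → (s0, ε, Z)
All input consumed in state s0 with stack Z.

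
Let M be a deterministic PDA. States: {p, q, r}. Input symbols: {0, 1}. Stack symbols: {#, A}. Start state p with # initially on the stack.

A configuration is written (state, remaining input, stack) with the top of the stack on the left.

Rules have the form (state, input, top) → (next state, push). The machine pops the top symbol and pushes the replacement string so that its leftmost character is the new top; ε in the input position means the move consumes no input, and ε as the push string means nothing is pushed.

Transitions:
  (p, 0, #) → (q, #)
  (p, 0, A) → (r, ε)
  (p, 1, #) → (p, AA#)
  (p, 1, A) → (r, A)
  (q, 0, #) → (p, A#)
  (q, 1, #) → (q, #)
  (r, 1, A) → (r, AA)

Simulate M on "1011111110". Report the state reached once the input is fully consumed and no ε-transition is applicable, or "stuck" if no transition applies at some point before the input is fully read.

(p, 1011111110, #) ⊢ (p, 011111110, AA#) ⊢ (r, 11111110, A#) ⊢ (r, 1111110, AA#) ⊢ (r, 111110, AAA#) ⊢ (r, 11110, AAAA#) ⊢ (r, 1110, AAAAA#) ⊢ (r, 110, AAAAAA#) ⊢ (r, 10, AAAAAAA#) ⊢ (r, 0, AAAAAAAA#)
No transition for (r, 0, top A); M blocks with input 0 remaining.

stuck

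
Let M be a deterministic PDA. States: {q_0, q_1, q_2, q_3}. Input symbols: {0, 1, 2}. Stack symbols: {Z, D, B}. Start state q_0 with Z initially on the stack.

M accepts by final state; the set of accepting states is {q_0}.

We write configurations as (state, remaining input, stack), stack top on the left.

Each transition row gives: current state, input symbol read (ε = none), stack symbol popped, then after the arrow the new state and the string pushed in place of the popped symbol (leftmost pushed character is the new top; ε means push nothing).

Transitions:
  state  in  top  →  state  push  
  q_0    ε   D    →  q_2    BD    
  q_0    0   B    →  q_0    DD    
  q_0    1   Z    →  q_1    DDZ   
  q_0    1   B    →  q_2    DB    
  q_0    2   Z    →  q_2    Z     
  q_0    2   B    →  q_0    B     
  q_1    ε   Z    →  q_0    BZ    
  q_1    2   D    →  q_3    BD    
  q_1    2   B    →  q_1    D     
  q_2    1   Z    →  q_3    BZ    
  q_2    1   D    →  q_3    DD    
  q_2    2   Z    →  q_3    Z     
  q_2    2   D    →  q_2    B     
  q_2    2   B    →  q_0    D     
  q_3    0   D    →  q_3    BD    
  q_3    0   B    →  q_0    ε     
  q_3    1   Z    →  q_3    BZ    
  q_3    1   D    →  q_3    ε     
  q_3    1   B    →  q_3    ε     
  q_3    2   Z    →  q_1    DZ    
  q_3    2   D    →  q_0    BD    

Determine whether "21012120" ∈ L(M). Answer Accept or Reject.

(q_0, 21012120, Z)
  read 2, top Z: go to q_2, push Z → (q_2, 1012120, Z)
  read 1, top Z: go to q_3, push BZ → (q_3, 012120, BZ)
  read 0, top B: go to q_0, push ε → (q_0, 12120, Z)
  read 1, top Z: go to q_1, push DDZ → (q_1, 2120, DDZ)
  read 2, top D: go to q_3, push BD → (q_3, 120, BDDZ)
  read 1, top B: go to q_3, push ε → (q_3, 20, DDZ)
  read 2, top D: go to q_0, push BD → (q_0, 0, BDDZ)
  read 0, top B: go to q_0, push DD → (q_0, ε, DDDDZ)
All input consumed; state q_0 ∈ F.

Accept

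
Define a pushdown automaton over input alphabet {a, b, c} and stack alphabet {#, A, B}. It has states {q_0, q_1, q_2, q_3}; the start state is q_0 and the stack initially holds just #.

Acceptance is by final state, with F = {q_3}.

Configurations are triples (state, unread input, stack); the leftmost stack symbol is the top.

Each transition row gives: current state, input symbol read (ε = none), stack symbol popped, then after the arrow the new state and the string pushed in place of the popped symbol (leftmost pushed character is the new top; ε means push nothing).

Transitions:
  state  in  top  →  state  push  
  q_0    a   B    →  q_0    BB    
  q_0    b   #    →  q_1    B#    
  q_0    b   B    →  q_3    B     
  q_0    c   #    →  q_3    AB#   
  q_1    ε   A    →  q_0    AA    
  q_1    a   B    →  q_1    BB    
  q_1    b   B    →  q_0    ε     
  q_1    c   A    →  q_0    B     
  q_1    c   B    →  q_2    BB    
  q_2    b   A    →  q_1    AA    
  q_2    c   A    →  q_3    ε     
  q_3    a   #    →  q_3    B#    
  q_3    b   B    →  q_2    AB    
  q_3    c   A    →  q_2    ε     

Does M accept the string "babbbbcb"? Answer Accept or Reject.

Accept

One accepting computation: (q_0, babbbbcb, #) ⊢ (q_1, abbbbcb, B#) ⊢ (q_1, bbbbcb, BB#) ⊢ (q_0, bbbcb, B#) ⊢ (q_3, bbcb, B#) ⊢ (q_2, bcb, AB#) ⊢ (q_1, cb, AAB#) ⊢ (q_0, b, BAB#) ⊢ (q_3, ε, BAB#)
All input consumed and state q_3 ∈ F.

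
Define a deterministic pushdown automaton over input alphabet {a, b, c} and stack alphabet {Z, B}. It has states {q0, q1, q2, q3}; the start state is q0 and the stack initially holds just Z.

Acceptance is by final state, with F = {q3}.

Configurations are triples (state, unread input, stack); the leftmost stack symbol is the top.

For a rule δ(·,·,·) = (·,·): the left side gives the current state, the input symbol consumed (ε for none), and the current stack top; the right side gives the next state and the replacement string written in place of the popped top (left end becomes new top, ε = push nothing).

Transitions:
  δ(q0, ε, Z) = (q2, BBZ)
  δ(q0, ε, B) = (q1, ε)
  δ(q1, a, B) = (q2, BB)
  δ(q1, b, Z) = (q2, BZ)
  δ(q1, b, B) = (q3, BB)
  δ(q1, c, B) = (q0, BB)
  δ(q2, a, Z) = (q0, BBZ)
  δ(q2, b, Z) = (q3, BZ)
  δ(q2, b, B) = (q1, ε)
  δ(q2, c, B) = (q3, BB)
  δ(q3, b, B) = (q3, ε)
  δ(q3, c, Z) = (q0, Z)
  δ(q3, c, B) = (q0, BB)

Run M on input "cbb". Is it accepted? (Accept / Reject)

(q0, cbb, Z) ⊢ (q2, cbb, BBZ) ⊢ (q3, bb, BBBZ) ⊢ (q3, b, BBZ) ⊢ (q3, ε, BZ)
All input consumed; state q3 ∈ F.

Accept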